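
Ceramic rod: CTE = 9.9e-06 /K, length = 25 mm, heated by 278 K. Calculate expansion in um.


dL = 9.9e-06 * 25 * 278 * 1000 = 68.805 um

68.805


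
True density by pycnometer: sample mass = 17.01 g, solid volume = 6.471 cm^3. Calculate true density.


TD = 17.01 / 6.471 = 2.629 g/cm^3

2.629


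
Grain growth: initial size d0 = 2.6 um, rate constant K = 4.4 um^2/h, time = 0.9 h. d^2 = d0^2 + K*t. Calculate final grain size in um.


d^2 = 2.6^2 + 4.4*0.9 = 10.72
d = sqrt(10.72) = 3.27 um

3.27


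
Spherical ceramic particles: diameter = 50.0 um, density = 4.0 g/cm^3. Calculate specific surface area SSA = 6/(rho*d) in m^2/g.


SSA = 6 / (4.0 * 50.0) = 0.03 m^2/g

0.03


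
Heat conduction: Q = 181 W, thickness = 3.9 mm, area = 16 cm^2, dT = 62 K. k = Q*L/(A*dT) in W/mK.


k = 181*3.9/1000/(16/10000*62) = 7.12 W/mK

7.12


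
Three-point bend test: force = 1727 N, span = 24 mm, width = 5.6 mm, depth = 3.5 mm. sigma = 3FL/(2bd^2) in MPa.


sigma = 3*1727*24/(2*5.6*3.5^2) = 906.3 MPa

906.3


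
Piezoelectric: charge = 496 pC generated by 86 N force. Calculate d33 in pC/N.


d33 = 496 / 86 = 5.8 pC/N

5.8


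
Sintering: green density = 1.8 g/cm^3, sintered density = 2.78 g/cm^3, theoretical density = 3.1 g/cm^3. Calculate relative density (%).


Relative = 2.78 / 3.1 * 100 = 89.7%

89.7


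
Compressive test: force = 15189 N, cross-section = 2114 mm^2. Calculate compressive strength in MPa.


CS = 15189 / 2114 = 7.2 MPa

7.2


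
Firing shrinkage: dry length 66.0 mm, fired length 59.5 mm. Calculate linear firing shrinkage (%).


FS = (66.0 - 59.5) / 66.0 * 100 = 9.85%

9.85


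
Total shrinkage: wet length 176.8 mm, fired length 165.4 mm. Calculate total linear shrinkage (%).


TS = (176.8 - 165.4) / 176.8 * 100 = 6.45%

6.45


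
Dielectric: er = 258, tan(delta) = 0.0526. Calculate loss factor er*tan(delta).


Loss = 258 * 0.0526 = 13.571

13.571


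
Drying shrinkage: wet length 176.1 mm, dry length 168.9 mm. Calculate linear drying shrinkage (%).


DS = (176.1 - 168.9) / 176.1 * 100 = 4.09%

4.09


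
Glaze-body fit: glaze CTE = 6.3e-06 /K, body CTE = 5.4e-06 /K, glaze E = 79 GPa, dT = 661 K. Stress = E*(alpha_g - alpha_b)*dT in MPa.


Stress = 79*1000*(6.3e-06 - 5.4e-06)*661 = 47.0 MPa

47.0


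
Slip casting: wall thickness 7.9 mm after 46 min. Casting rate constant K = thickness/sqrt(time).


K = 7.9 / sqrt(46) = 7.9 / 6.7823 = 1.165 mm/min^0.5

1.165


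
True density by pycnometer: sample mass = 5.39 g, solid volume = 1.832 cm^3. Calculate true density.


TD = 5.39 / 1.832 = 2.942 g/cm^3

2.942


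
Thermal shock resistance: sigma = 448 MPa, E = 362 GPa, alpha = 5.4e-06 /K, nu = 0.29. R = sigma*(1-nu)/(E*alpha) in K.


R = 448*(1-0.29)/(362*1000*5.4e-06) = 163 K

163


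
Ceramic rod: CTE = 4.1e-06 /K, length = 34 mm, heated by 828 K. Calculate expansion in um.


dL = 4.1e-06 * 34 * 828 * 1000 = 115.423 um

115.423


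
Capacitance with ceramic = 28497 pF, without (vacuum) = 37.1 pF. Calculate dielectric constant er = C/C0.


er = 28497 / 37.1 = 768.11

768.11


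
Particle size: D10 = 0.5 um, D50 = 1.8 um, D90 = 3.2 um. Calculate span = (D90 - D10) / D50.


Span = (3.2 - 0.5) / 1.8 = 2.7 / 1.8 = 1.5

1.5


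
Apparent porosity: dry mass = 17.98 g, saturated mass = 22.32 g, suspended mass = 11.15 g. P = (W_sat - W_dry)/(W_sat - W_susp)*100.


P = (22.32 - 17.98) / (22.32 - 11.15) * 100 = 4.34 / 11.17 * 100 = 38.9%

38.9


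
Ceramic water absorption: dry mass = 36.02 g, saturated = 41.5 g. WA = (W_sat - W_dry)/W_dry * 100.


WA = (41.5 - 36.02) / 36.02 * 100 = 15.21%

15.21


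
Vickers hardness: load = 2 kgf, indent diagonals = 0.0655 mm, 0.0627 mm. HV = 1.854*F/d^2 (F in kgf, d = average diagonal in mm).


d_avg = (0.0655+0.0627)/2 = 0.0641 mm
HV = 1.854*2/0.0641^2 = 902

902


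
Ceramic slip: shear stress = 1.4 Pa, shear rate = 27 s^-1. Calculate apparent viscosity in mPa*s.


eta = tau/gamma * 1000 = 1.4/27 * 1000 = 51.9 mPa*s

51.9


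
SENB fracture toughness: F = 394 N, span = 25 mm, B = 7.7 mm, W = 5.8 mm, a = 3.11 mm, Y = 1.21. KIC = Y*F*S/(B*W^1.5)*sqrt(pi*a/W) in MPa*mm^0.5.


KIC = 1.21*394*25/(7.7*5.8^1.5)*sqrt(pi*3.11/5.8) = 143.82

143.82


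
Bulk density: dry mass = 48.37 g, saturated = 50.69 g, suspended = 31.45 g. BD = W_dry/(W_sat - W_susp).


BD = 48.37 / (50.69 - 31.45) = 48.37 / 19.24 = 2.514 g/cm^3

2.514


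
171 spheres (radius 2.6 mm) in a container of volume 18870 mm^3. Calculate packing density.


V_sphere = 4/3*pi*2.6^3 = 73.6222 mm^3
Total V = 171*73.6222 = 12589.3962 mm^3
PD = 12589.3962 / 18870 = 0.667

0.667


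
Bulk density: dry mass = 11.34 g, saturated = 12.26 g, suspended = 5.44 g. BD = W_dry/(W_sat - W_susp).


BD = 11.34 / (12.26 - 5.44) = 11.34 / 6.82 = 1.663 g/cm^3

1.663


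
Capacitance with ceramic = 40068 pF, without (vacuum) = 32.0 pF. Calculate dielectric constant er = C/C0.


er = 40068 / 32.0 = 1252.13

1252.13


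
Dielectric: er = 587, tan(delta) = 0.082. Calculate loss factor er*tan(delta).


Loss = 587 * 0.082 = 48.134

48.134


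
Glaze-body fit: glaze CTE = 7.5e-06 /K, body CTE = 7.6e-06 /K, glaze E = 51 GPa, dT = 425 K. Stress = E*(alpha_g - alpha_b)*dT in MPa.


Stress = 51*1000*(7.5e-06 - 7.6e-06)*425 = -2.2 MPa

-2.2


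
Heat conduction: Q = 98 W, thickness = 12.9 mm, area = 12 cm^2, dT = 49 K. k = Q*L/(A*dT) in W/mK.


k = 98*12.9/1000/(12/10000*49) = 21.5 W/mK

21.5


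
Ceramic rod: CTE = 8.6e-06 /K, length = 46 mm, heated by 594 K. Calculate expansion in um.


dL = 8.6e-06 * 46 * 594 * 1000 = 234.986 um

234.986


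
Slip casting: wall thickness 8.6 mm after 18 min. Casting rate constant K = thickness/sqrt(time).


K = 8.6 / sqrt(18) = 8.6 / 4.2426 = 2.027 mm/min^0.5

2.027


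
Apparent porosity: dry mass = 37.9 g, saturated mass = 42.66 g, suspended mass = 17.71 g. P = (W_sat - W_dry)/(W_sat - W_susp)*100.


P = (42.66 - 37.9) / (42.66 - 17.71) * 100 = 4.76 / 24.95 * 100 = 19.1%

19.1


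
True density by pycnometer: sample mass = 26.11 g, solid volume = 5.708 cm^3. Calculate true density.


TD = 26.11 / 5.708 = 4.574 g/cm^3

4.574


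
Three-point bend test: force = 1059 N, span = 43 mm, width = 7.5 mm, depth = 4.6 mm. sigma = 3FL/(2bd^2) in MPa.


sigma = 3*1059*43/(2*7.5*4.6^2) = 430.4 MPa

430.4


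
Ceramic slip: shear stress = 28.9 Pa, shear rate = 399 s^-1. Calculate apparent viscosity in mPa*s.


eta = tau/gamma * 1000 = 28.9/399 * 1000 = 72.4 mPa*s

72.4


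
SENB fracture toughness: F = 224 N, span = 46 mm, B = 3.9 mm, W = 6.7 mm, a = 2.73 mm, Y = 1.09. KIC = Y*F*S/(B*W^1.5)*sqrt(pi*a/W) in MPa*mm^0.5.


KIC = 1.09*224*46/(3.9*6.7^1.5)*sqrt(pi*2.73/6.7) = 187.88

187.88


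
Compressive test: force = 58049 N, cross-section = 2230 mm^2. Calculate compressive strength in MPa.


CS = 58049 / 2230 = 26.0 MPa

26.0


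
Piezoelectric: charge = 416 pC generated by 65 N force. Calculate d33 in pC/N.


d33 = 416 / 65 = 6.4 pC/N

6.4


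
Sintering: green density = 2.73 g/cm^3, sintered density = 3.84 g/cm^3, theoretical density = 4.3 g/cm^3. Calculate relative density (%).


Relative = 3.84 / 4.3 * 100 = 89.3%

89.3


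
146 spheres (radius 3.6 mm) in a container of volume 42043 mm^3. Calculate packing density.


V_sphere = 4/3*pi*3.6^3 = 195.4322 mm^3
Total V = 146*195.4322 = 28533.1012 mm^3
PD = 28533.1012 / 42043 = 0.679

0.679


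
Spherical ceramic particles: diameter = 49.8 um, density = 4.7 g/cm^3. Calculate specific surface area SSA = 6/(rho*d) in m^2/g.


SSA = 6 / (4.7 * 49.8) = 0.026 m^2/g

0.026


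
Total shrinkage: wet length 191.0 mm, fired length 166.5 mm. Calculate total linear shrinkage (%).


TS = (191.0 - 166.5) / 191.0 * 100 = 12.83%

12.83


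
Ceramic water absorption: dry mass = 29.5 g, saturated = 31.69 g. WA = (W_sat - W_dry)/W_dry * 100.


WA = (31.69 - 29.5) / 29.5 * 100 = 7.42%

7.42


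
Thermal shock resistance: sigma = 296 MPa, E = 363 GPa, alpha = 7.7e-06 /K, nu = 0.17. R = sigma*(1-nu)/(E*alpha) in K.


R = 296*(1-0.17)/(363*1000*7.7e-06) = 88 K

88


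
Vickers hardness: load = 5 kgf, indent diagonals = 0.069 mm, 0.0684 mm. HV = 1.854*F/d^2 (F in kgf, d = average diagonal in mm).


d_avg = (0.069+0.0684)/2 = 0.0687 mm
HV = 1.854*5/0.0687^2 = 1964

1964


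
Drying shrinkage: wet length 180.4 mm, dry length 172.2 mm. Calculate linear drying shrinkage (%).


DS = (180.4 - 172.2) / 180.4 * 100 = 4.55%

4.55


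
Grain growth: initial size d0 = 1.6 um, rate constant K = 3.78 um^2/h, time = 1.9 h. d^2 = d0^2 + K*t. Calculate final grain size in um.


d^2 = 1.6^2 + 3.78*1.9 = 9.742
d = sqrt(9.742) = 3.12 um

3.12


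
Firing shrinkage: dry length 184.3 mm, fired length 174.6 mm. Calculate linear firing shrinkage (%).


FS = (184.3 - 174.6) / 184.3 * 100 = 5.26%

5.26


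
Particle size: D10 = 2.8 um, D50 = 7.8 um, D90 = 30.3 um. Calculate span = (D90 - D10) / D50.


Span = (30.3 - 2.8) / 7.8 = 27.5 / 7.8 = 3.526

3.526


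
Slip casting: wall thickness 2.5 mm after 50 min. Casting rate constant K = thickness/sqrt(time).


K = 2.5 / sqrt(50) = 2.5 / 7.0711 = 0.354 mm/min^0.5

0.354


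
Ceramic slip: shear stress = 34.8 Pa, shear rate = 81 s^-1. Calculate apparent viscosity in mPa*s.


eta = tau/gamma * 1000 = 34.8/81 * 1000 = 429.6 mPa*s

429.6


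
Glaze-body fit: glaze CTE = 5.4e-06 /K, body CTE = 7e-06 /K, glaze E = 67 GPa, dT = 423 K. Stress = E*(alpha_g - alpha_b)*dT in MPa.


Stress = 67*1000*(5.4e-06 - 7e-06)*423 = -45.3 MPa

-45.3


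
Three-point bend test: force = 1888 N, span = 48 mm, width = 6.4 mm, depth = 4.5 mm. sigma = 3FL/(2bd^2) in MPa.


sigma = 3*1888*48/(2*6.4*4.5^2) = 1048.9 MPa

1048.9


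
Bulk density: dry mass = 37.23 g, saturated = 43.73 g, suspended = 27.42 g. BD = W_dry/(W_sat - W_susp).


BD = 37.23 / (43.73 - 27.42) = 37.23 / 16.31 = 2.283 g/cm^3

2.283


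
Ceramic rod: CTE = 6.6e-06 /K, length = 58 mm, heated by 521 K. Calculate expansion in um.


dL = 6.6e-06 * 58 * 521 * 1000 = 199.439 um

199.439


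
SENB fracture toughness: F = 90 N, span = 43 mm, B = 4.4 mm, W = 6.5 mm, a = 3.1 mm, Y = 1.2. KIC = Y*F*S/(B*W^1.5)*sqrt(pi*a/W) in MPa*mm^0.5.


KIC = 1.2*90*43/(4.4*6.5^1.5)*sqrt(pi*3.1/6.5) = 77.96

77.96


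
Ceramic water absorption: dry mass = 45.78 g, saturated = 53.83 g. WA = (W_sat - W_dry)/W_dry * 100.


WA = (53.83 - 45.78) / 45.78 * 100 = 17.58%

17.58


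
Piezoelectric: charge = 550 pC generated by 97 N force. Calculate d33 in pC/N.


d33 = 550 / 97 = 5.7 pC/N

5.7


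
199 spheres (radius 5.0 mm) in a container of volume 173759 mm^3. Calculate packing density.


V_sphere = 4/3*pi*5.0^3 = 523.5988 mm^3
Total V = 199*523.5988 = 104196.1612 mm^3
PD = 104196.1612 / 173759 = 0.6

0.6


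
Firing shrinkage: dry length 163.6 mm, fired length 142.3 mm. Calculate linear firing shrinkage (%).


FS = (163.6 - 142.3) / 163.6 * 100 = 13.02%

13.02


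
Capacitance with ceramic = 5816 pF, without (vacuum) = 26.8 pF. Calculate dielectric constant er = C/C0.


er = 5816 / 26.8 = 217.01

217.01


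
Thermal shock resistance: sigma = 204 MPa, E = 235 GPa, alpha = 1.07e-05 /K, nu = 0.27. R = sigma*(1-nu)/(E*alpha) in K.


R = 204*(1-0.27)/(235*1000*1.07e-05) = 59 K

59


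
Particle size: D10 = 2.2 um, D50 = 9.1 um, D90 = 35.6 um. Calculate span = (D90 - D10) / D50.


Span = (35.6 - 2.2) / 9.1 = 33.4 / 9.1 = 3.67

3.67


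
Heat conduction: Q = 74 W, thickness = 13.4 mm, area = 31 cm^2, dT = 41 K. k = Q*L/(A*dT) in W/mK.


k = 74*13.4/1000/(31/10000*41) = 7.8 W/mK

7.8


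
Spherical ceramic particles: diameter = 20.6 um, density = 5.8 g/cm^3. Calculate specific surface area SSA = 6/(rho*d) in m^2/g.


SSA = 6 / (5.8 * 20.6) = 0.05 m^2/g

0.05


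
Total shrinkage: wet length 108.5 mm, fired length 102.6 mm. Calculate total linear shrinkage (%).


TS = (108.5 - 102.6) / 108.5 * 100 = 5.44%

5.44


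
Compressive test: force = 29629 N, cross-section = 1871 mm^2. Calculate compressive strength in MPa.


CS = 29629 / 1871 = 15.8 MPa

15.8


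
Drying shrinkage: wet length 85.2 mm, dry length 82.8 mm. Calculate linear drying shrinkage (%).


DS = (85.2 - 82.8) / 85.2 * 100 = 2.82%

2.82


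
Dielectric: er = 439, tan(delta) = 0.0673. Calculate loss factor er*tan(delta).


Loss = 439 * 0.0673 = 29.545

29.545


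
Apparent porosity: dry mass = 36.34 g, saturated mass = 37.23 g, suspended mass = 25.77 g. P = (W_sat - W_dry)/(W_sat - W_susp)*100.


P = (37.23 - 36.34) / (37.23 - 25.77) * 100 = 0.89 / 11.46 * 100 = 7.8%

7.8


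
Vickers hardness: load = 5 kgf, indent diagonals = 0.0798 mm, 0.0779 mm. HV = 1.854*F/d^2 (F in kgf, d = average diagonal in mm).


d_avg = (0.0798+0.0779)/2 = 0.07885 mm
HV = 1.854*5/0.07885^2 = 1491

1491


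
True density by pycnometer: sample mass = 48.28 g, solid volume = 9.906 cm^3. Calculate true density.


TD = 48.28 / 9.906 = 4.874 g/cm^3

4.874


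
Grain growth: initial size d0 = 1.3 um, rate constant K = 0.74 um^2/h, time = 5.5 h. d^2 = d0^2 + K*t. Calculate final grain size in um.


d^2 = 1.3^2 + 0.74*5.5 = 5.76
d = sqrt(5.76) = 2.4 um

2.4


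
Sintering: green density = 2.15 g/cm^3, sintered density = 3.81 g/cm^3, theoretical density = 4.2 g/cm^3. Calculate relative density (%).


Relative = 3.81 / 4.2 * 100 = 90.7%

90.7


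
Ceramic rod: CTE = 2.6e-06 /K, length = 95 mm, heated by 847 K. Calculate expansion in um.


dL = 2.6e-06 * 95 * 847 * 1000 = 209.209 um

209.209


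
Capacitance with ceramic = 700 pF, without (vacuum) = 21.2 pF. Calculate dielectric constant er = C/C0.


er = 700 / 21.2 = 33.02

33.02


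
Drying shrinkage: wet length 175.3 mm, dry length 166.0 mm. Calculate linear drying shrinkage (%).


DS = (175.3 - 166.0) / 175.3 * 100 = 5.31%

5.31


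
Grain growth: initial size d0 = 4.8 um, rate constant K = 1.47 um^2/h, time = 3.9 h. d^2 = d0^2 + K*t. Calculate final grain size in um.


d^2 = 4.8^2 + 1.47*3.9 = 28.773
d = sqrt(28.773) = 5.36 um

5.36


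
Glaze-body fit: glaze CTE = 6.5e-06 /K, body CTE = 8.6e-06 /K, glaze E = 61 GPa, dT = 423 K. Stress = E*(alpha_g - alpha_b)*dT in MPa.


Stress = 61*1000*(6.5e-06 - 8.6e-06)*423 = -54.2 MPa

-54.2


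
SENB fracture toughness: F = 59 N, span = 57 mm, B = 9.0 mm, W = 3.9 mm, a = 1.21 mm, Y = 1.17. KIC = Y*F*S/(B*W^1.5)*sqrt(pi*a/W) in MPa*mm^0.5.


KIC = 1.17*59*57/(9.0*3.9^1.5)*sqrt(pi*1.21/3.9) = 56.04

56.04


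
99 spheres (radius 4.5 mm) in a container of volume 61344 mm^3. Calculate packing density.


V_sphere = 4/3*pi*4.5^3 = 381.7035 mm^3
Total V = 99*381.7035 = 37788.6465 mm^3
PD = 37788.6465 / 61344 = 0.616

0.616


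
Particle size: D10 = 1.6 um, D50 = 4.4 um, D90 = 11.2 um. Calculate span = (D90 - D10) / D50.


Span = (11.2 - 1.6) / 4.4 = 9.6 / 4.4 = 2.182

2.182


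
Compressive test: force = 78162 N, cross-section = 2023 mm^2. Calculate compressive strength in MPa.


CS = 78162 / 2023 = 38.6 MPa

38.6


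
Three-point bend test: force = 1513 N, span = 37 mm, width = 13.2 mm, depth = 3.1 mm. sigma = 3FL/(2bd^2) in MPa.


sigma = 3*1513*37/(2*13.2*3.1^2) = 662.0 MPa

662.0


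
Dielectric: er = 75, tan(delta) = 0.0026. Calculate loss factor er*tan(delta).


Loss = 75 * 0.0026 = 0.195

0.195


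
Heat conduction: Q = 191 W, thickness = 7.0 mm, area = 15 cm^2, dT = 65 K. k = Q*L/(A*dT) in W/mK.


k = 191*7.0/1000/(15/10000*65) = 13.71 W/mK

13.71


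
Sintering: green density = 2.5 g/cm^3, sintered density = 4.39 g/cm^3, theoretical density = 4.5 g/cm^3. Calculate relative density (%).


Relative = 4.39 / 4.5 * 100 = 97.6%

97.6


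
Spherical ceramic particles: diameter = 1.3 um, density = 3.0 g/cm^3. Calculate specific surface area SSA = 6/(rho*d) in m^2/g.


SSA = 6 / (3.0 * 1.3) = 1.538 m^2/g

1.538


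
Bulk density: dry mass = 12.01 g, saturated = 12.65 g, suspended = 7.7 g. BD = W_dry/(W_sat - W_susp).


BD = 12.01 / (12.65 - 7.7) = 12.01 / 4.95 = 2.426 g/cm^3

2.426


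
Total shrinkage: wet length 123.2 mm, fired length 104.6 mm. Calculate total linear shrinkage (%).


TS = (123.2 - 104.6) / 123.2 * 100 = 15.1%

15.1


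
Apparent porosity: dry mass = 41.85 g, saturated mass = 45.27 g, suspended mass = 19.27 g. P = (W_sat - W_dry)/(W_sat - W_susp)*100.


P = (45.27 - 41.85) / (45.27 - 19.27) * 100 = 3.42 / 26.0 * 100 = 13.2%

13.2


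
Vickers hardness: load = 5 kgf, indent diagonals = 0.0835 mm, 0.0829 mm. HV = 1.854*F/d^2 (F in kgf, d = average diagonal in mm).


d_avg = (0.0835+0.0829)/2 = 0.0832 mm
HV = 1.854*5/0.0832^2 = 1339

1339


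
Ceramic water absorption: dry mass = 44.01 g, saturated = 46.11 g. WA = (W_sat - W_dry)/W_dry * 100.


WA = (46.11 - 44.01) / 44.01 * 100 = 4.77%

4.77


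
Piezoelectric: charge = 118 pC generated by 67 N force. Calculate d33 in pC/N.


d33 = 118 / 67 = 1.8 pC/N

1.8


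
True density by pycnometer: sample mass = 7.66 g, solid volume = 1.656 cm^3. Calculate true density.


TD = 7.66 / 1.656 = 4.626 g/cm^3

4.626


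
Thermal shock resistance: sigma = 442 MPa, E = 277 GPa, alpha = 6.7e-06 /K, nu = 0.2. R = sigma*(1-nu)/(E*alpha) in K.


R = 442*(1-0.2)/(277*1000*6.7e-06) = 191 K

191


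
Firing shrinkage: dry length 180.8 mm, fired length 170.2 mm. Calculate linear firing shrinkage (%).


FS = (180.8 - 170.2) / 180.8 * 100 = 5.86%

5.86


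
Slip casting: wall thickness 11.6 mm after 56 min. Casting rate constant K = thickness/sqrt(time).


K = 11.6 / sqrt(56) = 11.6 / 7.4833 = 1.55 mm/min^0.5

1.55


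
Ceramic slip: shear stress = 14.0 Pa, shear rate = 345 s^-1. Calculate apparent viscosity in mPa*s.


eta = tau/gamma * 1000 = 14.0/345 * 1000 = 40.6 mPa*s

40.6


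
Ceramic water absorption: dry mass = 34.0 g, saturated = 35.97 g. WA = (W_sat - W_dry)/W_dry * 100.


WA = (35.97 - 34.0) / 34.0 * 100 = 5.79%

5.79


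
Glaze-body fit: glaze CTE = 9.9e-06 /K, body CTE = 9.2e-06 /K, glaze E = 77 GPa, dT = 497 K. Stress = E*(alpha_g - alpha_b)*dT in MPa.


Stress = 77*1000*(9.9e-06 - 9.2e-06)*497 = 26.8 MPa

26.8


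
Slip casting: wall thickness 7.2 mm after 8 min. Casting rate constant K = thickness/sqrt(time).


K = 7.2 / sqrt(8) = 7.2 / 2.8284 = 2.546 mm/min^0.5

2.546


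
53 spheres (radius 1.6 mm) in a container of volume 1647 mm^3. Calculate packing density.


V_sphere = 4/3*pi*1.6^3 = 17.1573 mm^3
Total V = 53*17.1573 = 909.3369 mm^3
PD = 909.3369 / 1647 = 0.552

0.552


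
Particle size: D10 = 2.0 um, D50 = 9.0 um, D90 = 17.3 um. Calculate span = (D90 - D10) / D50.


Span = (17.3 - 2.0) / 9.0 = 15.3 / 9.0 = 1.7

1.7


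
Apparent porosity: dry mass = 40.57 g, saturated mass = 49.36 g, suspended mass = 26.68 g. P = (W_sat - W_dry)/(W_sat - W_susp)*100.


P = (49.36 - 40.57) / (49.36 - 26.68) * 100 = 8.79 / 22.68 * 100 = 38.8%

38.8


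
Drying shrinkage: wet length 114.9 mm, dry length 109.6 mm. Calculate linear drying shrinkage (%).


DS = (114.9 - 109.6) / 114.9 * 100 = 4.61%

4.61


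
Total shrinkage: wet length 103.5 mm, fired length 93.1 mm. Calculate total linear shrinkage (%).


TS = (103.5 - 93.1) / 103.5 * 100 = 10.05%

10.05


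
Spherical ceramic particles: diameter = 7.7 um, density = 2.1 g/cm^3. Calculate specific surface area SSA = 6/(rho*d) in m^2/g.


SSA = 6 / (2.1 * 7.7) = 0.371 m^2/g

0.371


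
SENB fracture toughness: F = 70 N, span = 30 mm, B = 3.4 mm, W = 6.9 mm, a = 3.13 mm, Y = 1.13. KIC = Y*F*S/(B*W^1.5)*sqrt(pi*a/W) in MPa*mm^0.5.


KIC = 1.13*70*30/(3.4*6.9^1.5)*sqrt(pi*3.13/6.9) = 45.97

45.97


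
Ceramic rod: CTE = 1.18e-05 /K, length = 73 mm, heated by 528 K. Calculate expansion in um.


dL = 1.18e-05 * 73 * 528 * 1000 = 454.819 um

454.819


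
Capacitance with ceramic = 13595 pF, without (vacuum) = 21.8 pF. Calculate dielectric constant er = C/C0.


er = 13595 / 21.8 = 623.62

623.62


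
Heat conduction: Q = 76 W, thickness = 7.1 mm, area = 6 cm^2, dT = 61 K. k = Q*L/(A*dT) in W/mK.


k = 76*7.1/1000/(6/10000*61) = 14.74 W/mK

14.74


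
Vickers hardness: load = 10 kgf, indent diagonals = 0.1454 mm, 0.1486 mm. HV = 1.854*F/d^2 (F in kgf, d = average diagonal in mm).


d_avg = (0.1454+0.1486)/2 = 0.147 mm
HV = 1.854*10/0.147^2 = 858

858


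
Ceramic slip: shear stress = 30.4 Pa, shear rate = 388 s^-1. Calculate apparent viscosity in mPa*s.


eta = tau/gamma * 1000 = 30.4/388 * 1000 = 78.4 mPa*s

78.4


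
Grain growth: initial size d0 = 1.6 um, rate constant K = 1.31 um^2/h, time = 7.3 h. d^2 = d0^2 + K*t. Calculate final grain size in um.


d^2 = 1.6^2 + 1.31*7.3 = 12.123
d = sqrt(12.123) = 3.48 um

3.48


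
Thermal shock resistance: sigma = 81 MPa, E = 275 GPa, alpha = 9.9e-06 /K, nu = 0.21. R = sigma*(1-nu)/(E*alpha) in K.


R = 81*(1-0.21)/(275*1000*9.9e-06) = 24 K

24


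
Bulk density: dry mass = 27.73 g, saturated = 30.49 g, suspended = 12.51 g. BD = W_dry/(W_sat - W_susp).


BD = 27.73 / (30.49 - 12.51) = 27.73 / 17.98 = 1.542 g/cm^3

1.542


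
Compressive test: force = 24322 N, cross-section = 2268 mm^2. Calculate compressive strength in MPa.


CS = 24322 / 2268 = 10.7 MPa

10.7


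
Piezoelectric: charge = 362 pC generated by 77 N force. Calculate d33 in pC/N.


d33 = 362 / 77 = 4.7 pC/N

4.7


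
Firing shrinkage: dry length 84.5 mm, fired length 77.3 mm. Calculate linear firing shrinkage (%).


FS = (84.5 - 77.3) / 84.5 * 100 = 8.52%

8.52


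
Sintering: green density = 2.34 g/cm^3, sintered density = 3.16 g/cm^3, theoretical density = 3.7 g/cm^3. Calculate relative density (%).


Relative = 3.16 / 3.7 * 100 = 85.4%

85.4


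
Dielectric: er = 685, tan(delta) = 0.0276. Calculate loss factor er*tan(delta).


Loss = 685 * 0.0276 = 18.906

18.906


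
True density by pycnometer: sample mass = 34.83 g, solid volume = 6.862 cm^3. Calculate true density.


TD = 34.83 / 6.862 = 5.076 g/cm^3

5.076


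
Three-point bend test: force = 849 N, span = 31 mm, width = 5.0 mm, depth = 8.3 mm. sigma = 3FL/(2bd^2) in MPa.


sigma = 3*849*31/(2*5.0*8.3^2) = 114.6 MPa

114.6


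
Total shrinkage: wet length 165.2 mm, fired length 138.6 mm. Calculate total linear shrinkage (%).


TS = (165.2 - 138.6) / 165.2 * 100 = 16.1%

16.1


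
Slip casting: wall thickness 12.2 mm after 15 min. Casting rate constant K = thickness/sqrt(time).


K = 12.2 / sqrt(15) = 12.2 / 3.873 = 3.15 mm/min^0.5

3.15


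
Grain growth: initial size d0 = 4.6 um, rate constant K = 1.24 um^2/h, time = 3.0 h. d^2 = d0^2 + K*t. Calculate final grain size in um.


d^2 = 4.6^2 + 1.24*3.0 = 24.88
d = sqrt(24.88) = 4.99 um

4.99


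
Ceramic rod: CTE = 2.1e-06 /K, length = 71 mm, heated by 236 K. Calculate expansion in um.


dL = 2.1e-06 * 71 * 236 * 1000 = 35.188 um

35.188


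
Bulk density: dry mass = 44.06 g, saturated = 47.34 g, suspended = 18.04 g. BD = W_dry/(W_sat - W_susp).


BD = 44.06 / (47.34 - 18.04) = 44.06 / 29.3 = 1.504 g/cm^3

1.504


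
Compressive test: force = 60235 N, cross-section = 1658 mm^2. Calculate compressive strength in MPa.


CS = 60235 / 1658 = 36.3 MPa

36.3


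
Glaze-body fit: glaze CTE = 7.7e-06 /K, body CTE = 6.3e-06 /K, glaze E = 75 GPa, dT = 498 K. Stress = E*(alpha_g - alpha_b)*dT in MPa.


Stress = 75*1000*(7.7e-06 - 6.3e-06)*498 = 52.3 MPa

52.3


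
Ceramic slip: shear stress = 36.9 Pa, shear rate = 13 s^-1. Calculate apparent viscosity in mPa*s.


eta = tau/gamma * 1000 = 36.9/13 * 1000 = 2838.5 mPa*s

2838.5


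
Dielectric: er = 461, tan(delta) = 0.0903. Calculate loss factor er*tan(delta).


Loss = 461 * 0.0903 = 41.628

41.628


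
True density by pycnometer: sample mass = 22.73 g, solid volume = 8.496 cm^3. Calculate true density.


TD = 22.73 / 8.496 = 2.675 g/cm^3

2.675


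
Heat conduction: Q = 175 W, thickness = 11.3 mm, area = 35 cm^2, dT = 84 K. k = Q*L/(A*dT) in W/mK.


k = 175*11.3/1000/(35/10000*84) = 6.73 W/mK

6.73


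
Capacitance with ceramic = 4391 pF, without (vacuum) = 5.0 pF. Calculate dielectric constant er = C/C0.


er = 4391 / 5.0 = 878.2

878.2


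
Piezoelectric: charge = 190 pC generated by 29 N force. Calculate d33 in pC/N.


d33 = 190 / 29 = 6.6 pC/N

6.6


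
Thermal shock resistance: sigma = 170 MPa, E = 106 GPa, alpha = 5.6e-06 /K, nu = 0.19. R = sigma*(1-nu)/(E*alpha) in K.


R = 170*(1-0.19)/(106*1000*5.6e-06) = 232 K

232


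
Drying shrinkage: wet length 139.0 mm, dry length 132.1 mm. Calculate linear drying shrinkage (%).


DS = (139.0 - 132.1) / 139.0 * 100 = 4.96%

4.96


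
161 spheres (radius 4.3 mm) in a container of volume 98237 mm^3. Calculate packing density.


V_sphere = 4/3*pi*4.3^3 = 333.0381 mm^3
Total V = 161*333.0381 = 53619.1341 mm^3
PD = 53619.1341 / 98237 = 0.546

0.546


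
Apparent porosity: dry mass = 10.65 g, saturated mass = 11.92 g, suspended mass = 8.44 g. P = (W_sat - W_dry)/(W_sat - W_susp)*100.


P = (11.92 - 10.65) / (11.92 - 8.44) * 100 = 1.27 / 3.48 * 100 = 36.5%

36.5


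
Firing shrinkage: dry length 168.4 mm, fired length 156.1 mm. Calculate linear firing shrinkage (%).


FS = (168.4 - 156.1) / 168.4 * 100 = 7.3%

7.3


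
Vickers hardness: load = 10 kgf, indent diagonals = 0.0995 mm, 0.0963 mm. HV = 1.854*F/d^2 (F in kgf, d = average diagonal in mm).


d_avg = (0.0995+0.0963)/2 = 0.0979 mm
HV = 1.854*10/0.0979^2 = 1934

1934


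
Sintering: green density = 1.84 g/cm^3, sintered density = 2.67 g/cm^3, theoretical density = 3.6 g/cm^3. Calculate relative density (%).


Relative = 2.67 / 3.6 * 100 = 74.2%

74.2


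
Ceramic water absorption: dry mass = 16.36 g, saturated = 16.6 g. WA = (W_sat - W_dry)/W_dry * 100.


WA = (16.6 - 16.36) / 16.36 * 100 = 1.47%

1.47


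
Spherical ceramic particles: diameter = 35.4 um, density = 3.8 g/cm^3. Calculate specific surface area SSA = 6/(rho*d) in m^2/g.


SSA = 6 / (3.8 * 35.4) = 0.045 m^2/g

0.045


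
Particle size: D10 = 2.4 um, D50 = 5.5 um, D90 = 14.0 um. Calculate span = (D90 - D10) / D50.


Span = (14.0 - 2.4) / 5.5 = 11.6 / 5.5 = 2.109

2.109


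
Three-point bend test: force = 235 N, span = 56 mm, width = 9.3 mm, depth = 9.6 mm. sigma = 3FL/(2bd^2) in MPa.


sigma = 3*235*56/(2*9.3*9.6^2) = 23.0 MPa

23.0


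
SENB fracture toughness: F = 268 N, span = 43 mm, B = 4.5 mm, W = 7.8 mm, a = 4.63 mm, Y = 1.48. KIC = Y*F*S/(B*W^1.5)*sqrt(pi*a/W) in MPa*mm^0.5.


KIC = 1.48*268*43/(4.5*7.8^1.5)*sqrt(pi*4.63/7.8) = 237.59

237.59


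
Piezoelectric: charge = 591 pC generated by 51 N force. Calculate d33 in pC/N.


d33 = 591 / 51 = 11.6 pC/N

11.6


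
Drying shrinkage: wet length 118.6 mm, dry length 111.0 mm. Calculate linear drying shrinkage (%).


DS = (118.6 - 111.0) / 118.6 * 100 = 6.41%

6.41


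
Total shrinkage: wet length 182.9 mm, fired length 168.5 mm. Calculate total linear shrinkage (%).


TS = (182.9 - 168.5) / 182.9 * 100 = 7.87%

7.87


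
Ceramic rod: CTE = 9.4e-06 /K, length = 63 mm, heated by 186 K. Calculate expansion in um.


dL = 9.4e-06 * 63 * 186 * 1000 = 110.149 um

110.149


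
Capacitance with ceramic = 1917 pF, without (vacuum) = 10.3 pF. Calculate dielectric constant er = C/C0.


er = 1917 / 10.3 = 186.12

186.12


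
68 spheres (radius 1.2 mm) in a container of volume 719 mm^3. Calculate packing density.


V_sphere = 4/3*pi*1.2^3 = 7.2382 mm^3
Total V = 68*7.2382 = 492.1976 mm^3
PD = 492.1976 / 719 = 0.685

0.685


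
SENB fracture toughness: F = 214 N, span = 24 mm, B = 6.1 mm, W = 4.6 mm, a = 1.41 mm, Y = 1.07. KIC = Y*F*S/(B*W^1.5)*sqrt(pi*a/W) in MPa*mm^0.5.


KIC = 1.07*214*24/(6.1*4.6^1.5)*sqrt(pi*1.41/4.6) = 89.61

89.61


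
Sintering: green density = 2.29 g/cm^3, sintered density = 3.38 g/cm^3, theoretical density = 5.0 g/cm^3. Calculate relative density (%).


Relative = 3.38 / 5.0 * 100 = 67.6%

67.6


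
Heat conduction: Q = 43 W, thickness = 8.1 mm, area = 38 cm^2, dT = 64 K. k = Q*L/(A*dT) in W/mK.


k = 43*8.1/1000/(38/10000*64) = 1.43 W/mK

1.43


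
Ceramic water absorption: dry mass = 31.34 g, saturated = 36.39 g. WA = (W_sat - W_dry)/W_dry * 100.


WA = (36.39 - 31.34) / 31.34 * 100 = 16.11%

16.11


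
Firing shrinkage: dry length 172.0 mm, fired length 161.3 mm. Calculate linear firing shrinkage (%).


FS = (172.0 - 161.3) / 172.0 * 100 = 6.22%

6.22


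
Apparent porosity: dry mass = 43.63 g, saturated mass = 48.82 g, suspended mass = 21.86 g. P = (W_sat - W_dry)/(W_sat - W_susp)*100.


P = (48.82 - 43.63) / (48.82 - 21.86) * 100 = 5.19 / 26.96 * 100 = 19.3%

19.3


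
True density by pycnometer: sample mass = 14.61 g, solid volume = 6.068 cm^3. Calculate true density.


TD = 14.61 / 6.068 = 2.408 g/cm^3

2.408


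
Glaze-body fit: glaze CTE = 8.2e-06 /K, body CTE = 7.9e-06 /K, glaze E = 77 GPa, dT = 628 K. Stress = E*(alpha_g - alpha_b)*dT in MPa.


Stress = 77*1000*(8.2e-06 - 7.9e-06)*628 = 14.5 MPa

14.5


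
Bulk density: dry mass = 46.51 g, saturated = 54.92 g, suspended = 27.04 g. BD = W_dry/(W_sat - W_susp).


BD = 46.51 / (54.92 - 27.04) = 46.51 / 27.88 = 1.668 g/cm^3

1.668


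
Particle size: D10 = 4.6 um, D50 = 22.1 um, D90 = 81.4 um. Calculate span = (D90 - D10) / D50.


Span = (81.4 - 4.6) / 22.1 = 76.8 / 22.1 = 3.475

3.475


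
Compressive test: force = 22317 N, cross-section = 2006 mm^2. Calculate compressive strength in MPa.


CS = 22317 / 2006 = 11.1 MPa

11.1


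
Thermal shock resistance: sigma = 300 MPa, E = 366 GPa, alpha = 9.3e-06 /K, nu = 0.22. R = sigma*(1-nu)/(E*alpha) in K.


R = 300*(1-0.22)/(366*1000*9.3e-06) = 69 K

69


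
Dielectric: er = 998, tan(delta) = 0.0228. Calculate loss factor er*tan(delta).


Loss = 998 * 0.0228 = 22.754

22.754


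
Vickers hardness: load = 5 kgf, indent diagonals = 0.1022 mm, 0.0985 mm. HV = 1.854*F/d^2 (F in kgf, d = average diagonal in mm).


d_avg = (0.1022+0.0985)/2 = 0.10035 mm
HV = 1.854*5/0.10035^2 = 921

921


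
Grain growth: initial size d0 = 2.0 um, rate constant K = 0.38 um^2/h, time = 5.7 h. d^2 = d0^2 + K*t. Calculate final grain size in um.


d^2 = 2.0^2 + 0.38*5.7 = 6.166
d = sqrt(6.166) = 2.48 um

2.48


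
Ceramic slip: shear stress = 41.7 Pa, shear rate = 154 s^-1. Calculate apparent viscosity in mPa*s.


eta = tau/gamma * 1000 = 41.7/154 * 1000 = 270.8 mPa*s

270.8


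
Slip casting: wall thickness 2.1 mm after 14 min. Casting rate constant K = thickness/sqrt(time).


K = 2.1 / sqrt(14) = 2.1 / 3.7417 = 0.561 mm/min^0.5

0.561


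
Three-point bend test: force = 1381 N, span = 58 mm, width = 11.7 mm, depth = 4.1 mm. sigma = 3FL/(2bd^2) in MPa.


sigma = 3*1381*58/(2*11.7*4.1^2) = 610.9 MPa

610.9


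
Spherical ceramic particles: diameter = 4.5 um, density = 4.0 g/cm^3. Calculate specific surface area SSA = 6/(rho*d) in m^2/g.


SSA = 6 / (4.0 * 4.5) = 0.333 m^2/g

0.333


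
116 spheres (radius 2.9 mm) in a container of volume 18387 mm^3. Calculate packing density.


V_sphere = 4/3*pi*2.9^3 = 102.1604 mm^3
Total V = 116*102.1604 = 11850.6064 mm^3
PD = 11850.6064 / 18387 = 0.645

0.645


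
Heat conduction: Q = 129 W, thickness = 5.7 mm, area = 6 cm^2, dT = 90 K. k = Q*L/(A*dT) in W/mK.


k = 129*5.7/1000/(6/10000*90) = 13.62 W/mK

13.62


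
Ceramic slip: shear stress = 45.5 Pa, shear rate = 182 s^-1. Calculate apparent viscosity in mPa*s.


eta = tau/gamma * 1000 = 45.5/182 * 1000 = 250.0 mPa*s

250.0


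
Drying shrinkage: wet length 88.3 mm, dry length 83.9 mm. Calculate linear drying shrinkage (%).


DS = (88.3 - 83.9) / 88.3 * 100 = 4.98%

4.98


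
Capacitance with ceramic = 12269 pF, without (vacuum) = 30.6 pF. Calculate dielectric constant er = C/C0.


er = 12269 / 30.6 = 400.95

400.95


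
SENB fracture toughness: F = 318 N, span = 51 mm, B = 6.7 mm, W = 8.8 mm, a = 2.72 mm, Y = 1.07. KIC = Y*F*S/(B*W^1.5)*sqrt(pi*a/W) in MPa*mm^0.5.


KIC = 1.07*318*51/(6.7*8.8^1.5)*sqrt(pi*2.72/8.8) = 97.77

97.77


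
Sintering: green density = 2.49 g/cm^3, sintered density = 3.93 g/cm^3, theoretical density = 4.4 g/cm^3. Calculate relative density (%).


Relative = 3.93 / 4.4 * 100 = 89.3%

89.3


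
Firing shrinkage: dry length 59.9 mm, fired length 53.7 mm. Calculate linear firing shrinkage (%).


FS = (59.9 - 53.7) / 59.9 * 100 = 10.35%

10.35


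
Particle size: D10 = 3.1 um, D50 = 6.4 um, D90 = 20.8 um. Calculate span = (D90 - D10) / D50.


Span = (20.8 - 3.1) / 6.4 = 17.7 / 6.4 = 2.766

2.766


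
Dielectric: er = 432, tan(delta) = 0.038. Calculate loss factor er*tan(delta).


Loss = 432 * 0.038 = 16.416

16.416


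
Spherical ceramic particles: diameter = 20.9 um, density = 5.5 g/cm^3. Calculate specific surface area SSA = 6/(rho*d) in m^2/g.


SSA = 6 / (5.5 * 20.9) = 0.052 m^2/g

0.052


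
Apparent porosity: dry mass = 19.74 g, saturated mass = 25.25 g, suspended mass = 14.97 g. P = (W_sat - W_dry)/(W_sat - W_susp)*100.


P = (25.25 - 19.74) / (25.25 - 14.97) * 100 = 5.51 / 10.28 * 100 = 53.6%

53.6


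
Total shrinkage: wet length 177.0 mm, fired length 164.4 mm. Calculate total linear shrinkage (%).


TS = (177.0 - 164.4) / 177.0 * 100 = 7.12%

7.12


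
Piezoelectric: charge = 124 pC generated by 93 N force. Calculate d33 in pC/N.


d33 = 124 / 93 = 1.3 pC/N

1.3


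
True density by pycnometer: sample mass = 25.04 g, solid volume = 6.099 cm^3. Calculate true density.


TD = 25.04 / 6.099 = 4.106 g/cm^3

4.106


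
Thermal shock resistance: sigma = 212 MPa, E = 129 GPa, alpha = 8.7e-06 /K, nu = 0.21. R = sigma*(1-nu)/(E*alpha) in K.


R = 212*(1-0.21)/(129*1000*8.7e-06) = 149 K

149


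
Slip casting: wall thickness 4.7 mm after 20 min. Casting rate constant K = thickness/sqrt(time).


K = 4.7 / sqrt(20) = 4.7 / 4.4721 = 1.051 mm/min^0.5

1.051


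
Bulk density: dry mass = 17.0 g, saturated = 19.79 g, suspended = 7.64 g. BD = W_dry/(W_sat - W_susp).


BD = 17.0 / (19.79 - 7.64) = 17.0 / 12.15 = 1.399 g/cm^3

1.399


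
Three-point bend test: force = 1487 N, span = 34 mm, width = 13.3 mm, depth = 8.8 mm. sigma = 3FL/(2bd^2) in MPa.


sigma = 3*1487*34/(2*13.3*8.8^2) = 73.6 MPa

73.6


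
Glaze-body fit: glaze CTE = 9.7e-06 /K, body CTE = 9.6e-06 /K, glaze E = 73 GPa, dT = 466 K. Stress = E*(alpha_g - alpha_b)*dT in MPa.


Stress = 73*1000*(9.7e-06 - 9.6e-06)*466 = 3.4 MPa

3.4


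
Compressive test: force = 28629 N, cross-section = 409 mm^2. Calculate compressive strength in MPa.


CS = 28629 / 409 = 70.0 MPa

70.0


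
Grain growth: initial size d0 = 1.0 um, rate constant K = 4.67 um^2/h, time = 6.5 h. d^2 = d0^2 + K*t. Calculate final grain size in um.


d^2 = 1.0^2 + 4.67*6.5 = 31.355
d = sqrt(31.355) = 5.6 um

5.6


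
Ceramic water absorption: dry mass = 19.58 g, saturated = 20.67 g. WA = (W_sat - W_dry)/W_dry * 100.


WA = (20.67 - 19.58) / 19.58 * 100 = 5.57%

5.57


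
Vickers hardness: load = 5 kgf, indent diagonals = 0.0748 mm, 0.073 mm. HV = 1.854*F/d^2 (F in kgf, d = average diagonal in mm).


d_avg = (0.0748+0.073)/2 = 0.0739 mm
HV = 1.854*5/0.0739^2 = 1697

1697


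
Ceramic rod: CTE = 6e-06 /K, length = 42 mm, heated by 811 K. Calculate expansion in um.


dL = 6e-06 * 42 * 811 * 1000 = 204.372 um

204.372


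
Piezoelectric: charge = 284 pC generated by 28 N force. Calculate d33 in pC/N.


d33 = 284 / 28 = 10.1 pC/N

10.1


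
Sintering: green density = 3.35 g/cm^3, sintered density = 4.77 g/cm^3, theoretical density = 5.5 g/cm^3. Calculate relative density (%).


Relative = 4.77 / 5.5 * 100 = 86.7%

86.7


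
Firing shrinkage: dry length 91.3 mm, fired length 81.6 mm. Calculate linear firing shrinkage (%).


FS = (91.3 - 81.6) / 91.3 * 100 = 10.62%

10.62


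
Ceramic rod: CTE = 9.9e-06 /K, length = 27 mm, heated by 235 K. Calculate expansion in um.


dL = 9.9e-06 * 27 * 235 * 1000 = 62.816 um

62.816


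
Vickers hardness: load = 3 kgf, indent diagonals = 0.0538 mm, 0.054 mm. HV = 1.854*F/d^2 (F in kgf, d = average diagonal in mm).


d_avg = (0.0538+0.054)/2 = 0.0539 mm
HV = 1.854*3/0.0539^2 = 1914

1914


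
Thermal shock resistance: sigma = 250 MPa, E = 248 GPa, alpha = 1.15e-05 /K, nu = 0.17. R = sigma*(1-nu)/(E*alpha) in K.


R = 250*(1-0.17)/(248*1000*1.15e-05) = 73 K

73


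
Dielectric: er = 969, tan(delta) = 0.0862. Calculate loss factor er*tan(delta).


Loss = 969 * 0.0862 = 83.528

83.528


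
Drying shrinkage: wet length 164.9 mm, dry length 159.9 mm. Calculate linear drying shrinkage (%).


DS = (164.9 - 159.9) / 164.9 * 100 = 3.03%

3.03


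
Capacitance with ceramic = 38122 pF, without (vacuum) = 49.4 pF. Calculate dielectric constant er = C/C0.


er = 38122 / 49.4 = 771.7

771.7


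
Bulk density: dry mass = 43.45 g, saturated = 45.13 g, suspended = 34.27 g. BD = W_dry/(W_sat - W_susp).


BD = 43.45 / (45.13 - 34.27) = 43.45 / 10.86 = 4.001 g/cm^3

4.001


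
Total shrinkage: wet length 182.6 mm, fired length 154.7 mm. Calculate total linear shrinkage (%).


TS = (182.6 - 154.7) / 182.6 * 100 = 15.28%

15.28


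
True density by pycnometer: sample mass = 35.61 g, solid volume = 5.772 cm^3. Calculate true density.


TD = 35.61 / 5.772 = 6.169 g/cm^3

6.169


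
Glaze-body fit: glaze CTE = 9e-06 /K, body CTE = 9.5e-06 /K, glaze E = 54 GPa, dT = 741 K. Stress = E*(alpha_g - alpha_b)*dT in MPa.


Stress = 54*1000*(9e-06 - 9.5e-06)*741 = -20.0 MPa

-20.0


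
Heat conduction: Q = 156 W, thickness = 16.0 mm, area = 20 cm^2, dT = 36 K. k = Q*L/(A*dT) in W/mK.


k = 156*16.0/1000/(20/10000*36) = 34.67 W/mK

34.67


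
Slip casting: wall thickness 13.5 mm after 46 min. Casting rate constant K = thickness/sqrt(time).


K = 13.5 / sqrt(46) = 13.5 / 6.7823 = 1.99 mm/min^0.5

1.99


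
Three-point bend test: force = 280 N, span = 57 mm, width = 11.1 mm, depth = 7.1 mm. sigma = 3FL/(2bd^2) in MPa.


sigma = 3*280*57/(2*11.1*7.1^2) = 42.8 MPa

42.8


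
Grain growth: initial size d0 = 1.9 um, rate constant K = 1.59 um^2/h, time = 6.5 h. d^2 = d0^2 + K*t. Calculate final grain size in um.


d^2 = 1.9^2 + 1.59*6.5 = 13.945
d = sqrt(13.945) = 3.73 um

3.73


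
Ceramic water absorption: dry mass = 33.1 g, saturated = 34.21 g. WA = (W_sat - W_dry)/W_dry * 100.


WA = (34.21 - 33.1) / 33.1 * 100 = 3.35%

3.35


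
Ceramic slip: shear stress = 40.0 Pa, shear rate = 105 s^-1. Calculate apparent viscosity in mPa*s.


eta = tau/gamma * 1000 = 40.0/105 * 1000 = 381.0 mPa*s

381.0


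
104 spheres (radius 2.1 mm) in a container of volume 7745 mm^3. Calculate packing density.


V_sphere = 4/3*pi*2.1^3 = 38.7924 mm^3
Total V = 104*38.7924 = 4034.4096 mm^3
PD = 4034.4096 / 7745 = 0.521

0.521


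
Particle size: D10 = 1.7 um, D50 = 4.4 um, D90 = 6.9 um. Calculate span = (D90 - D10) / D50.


Span = (6.9 - 1.7) / 4.4 = 5.2 / 4.4 = 1.182

1.182


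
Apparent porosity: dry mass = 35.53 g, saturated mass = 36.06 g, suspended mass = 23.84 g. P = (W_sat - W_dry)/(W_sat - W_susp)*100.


P = (36.06 - 35.53) / (36.06 - 23.84) * 100 = 0.53 / 12.22 * 100 = 4.3%

4.3


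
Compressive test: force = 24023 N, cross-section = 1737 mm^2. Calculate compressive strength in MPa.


CS = 24023 / 1737 = 13.8 MPa

13.8
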